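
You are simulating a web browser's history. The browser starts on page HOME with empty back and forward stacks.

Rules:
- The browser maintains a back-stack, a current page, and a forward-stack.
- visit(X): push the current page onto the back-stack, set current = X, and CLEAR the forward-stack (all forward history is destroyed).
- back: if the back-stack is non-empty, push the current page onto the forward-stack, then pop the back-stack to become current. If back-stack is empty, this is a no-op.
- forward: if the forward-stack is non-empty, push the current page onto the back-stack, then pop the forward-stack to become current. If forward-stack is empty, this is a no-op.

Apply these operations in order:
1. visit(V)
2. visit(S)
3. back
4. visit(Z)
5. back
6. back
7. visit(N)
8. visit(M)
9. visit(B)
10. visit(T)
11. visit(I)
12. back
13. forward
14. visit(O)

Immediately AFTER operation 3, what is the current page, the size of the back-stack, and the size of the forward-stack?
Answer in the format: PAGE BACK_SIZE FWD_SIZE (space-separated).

After 1 (visit(V)): cur=V back=1 fwd=0
After 2 (visit(S)): cur=S back=2 fwd=0
After 3 (back): cur=V back=1 fwd=1

V 1 1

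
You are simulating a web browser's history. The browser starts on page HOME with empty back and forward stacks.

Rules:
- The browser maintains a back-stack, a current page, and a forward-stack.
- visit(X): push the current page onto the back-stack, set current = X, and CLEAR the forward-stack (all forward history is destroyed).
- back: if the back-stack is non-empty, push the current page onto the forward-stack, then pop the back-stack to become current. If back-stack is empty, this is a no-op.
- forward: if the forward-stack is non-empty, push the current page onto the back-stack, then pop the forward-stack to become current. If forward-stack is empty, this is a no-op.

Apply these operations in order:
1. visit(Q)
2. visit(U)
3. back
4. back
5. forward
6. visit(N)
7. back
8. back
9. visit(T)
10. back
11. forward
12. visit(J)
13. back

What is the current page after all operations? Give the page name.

Answer: T

Derivation:
After 1 (visit(Q)): cur=Q back=1 fwd=0
After 2 (visit(U)): cur=U back=2 fwd=0
After 3 (back): cur=Q back=1 fwd=1
After 4 (back): cur=HOME back=0 fwd=2
After 5 (forward): cur=Q back=1 fwd=1
After 6 (visit(N)): cur=N back=2 fwd=0
After 7 (back): cur=Q back=1 fwd=1
After 8 (back): cur=HOME back=0 fwd=2
After 9 (visit(T)): cur=T back=1 fwd=0
After 10 (back): cur=HOME back=0 fwd=1
After 11 (forward): cur=T back=1 fwd=0
After 12 (visit(J)): cur=J back=2 fwd=0
After 13 (back): cur=T back=1 fwd=1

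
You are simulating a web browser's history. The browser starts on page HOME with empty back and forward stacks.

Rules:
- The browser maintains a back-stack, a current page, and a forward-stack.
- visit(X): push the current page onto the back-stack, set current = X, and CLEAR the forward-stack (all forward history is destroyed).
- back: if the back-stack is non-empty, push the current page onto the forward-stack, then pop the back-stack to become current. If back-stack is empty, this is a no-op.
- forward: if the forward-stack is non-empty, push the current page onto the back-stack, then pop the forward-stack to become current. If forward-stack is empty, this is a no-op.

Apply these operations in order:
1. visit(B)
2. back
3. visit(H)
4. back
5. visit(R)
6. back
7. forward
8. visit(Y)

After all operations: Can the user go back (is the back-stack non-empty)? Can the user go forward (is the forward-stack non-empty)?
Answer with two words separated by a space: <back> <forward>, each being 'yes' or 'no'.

Answer: yes no

Derivation:
After 1 (visit(B)): cur=B back=1 fwd=0
After 2 (back): cur=HOME back=0 fwd=1
After 3 (visit(H)): cur=H back=1 fwd=0
After 4 (back): cur=HOME back=0 fwd=1
After 5 (visit(R)): cur=R back=1 fwd=0
After 6 (back): cur=HOME back=0 fwd=1
After 7 (forward): cur=R back=1 fwd=0
After 8 (visit(Y)): cur=Y back=2 fwd=0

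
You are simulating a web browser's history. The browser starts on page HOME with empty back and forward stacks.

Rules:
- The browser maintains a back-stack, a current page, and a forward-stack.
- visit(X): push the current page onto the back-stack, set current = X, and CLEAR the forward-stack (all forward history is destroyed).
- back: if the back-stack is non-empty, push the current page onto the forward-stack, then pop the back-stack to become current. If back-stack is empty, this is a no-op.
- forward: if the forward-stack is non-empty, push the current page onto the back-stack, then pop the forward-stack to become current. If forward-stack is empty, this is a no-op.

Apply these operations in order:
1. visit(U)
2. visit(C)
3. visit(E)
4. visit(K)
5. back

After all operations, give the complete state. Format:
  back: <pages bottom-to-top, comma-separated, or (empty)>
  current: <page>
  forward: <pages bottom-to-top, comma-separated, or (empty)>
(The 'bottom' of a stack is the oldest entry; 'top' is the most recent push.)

After 1 (visit(U)): cur=U back=1 fwd=0
After 2 (visit(C)): cur=C back=2 fwd=0
After 3 (visit(E)): cur=E back=3 fwd=0
After 4 (visit(K)): cur=K back=4 fwd=0
After 5 (back): cur=E back=3 fwd=1

Answer: back: HOME,U,C
current: E
forward: K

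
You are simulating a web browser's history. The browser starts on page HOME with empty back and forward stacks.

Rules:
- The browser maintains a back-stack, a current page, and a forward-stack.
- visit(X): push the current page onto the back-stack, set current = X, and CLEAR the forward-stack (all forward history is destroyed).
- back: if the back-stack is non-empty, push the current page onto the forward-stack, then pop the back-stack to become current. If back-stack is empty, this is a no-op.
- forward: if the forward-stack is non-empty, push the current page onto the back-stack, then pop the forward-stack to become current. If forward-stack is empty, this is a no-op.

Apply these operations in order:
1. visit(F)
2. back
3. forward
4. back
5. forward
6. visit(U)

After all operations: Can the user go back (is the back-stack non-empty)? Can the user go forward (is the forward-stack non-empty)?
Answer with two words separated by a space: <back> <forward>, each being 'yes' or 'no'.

After 1 (visit(F)): cur=F back=1 fwd=0
After 2 (back): cur=HOME back=0 fwd=1
After 3 (forward): cur=F back=1 fwd=0
After 4 (back): cur=HOME back=0 fwd=1
After 5 (forward): cur=F back=1 fwd=0
After 6 (visit(U)): cur=U back=2 fwd=0

Answer: yes no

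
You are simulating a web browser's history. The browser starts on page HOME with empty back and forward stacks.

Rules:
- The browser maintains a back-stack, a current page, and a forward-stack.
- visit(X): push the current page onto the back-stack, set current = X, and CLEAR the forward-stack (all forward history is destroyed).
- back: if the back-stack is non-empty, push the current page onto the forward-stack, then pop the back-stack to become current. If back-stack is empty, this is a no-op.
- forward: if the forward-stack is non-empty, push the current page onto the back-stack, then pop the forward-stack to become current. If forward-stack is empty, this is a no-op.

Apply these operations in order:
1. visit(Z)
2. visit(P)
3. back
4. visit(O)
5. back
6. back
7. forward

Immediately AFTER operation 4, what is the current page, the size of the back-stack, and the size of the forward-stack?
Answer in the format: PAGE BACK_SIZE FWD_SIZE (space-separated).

After 1 (visit(Z)): cur=Z back=1 fwd=0
After 2 (visit(P)): cur=P back=2 fwd=0
After 3 (back): cur=Z back=1 fwd=1
After 4 (visit(O)): cur=O back=2 fwd=0

O 2 0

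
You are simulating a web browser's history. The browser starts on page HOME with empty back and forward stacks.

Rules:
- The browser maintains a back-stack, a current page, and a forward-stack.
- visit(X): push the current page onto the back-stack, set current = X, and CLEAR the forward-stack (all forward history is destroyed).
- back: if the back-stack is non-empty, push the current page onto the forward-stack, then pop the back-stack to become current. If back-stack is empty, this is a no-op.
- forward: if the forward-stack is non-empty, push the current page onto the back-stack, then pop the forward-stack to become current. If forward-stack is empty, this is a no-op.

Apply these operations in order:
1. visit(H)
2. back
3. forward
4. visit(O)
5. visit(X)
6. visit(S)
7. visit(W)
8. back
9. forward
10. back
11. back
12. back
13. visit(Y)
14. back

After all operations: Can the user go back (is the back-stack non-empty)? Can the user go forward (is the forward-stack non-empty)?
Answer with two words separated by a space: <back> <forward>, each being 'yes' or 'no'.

Answer: yes yes

Derivation:
After 1 (visit(H)): cur=H back=1 fwd=0
After 2 (back): cur=HOME back=0 fwd=1
After 3 (forward): cur=H back=1 fwd=0
After 4 (visit(O)): cur=O back=2 fwd=0
After 5 (visit(X)): cur=X back=3 fwd=0
After 6 (visit(S)): cur=S back=4 fwd=0
After 7 (visit(W)): cur=W back=5 fwd=0
After 8 (back): cur=S back=4 fwd=1
After 9 (forward): cur=W back=5 fwd=0
After 10 (back): cur=S back=4 fwd=1
After 11 (back): cur=X back=3 fwd=2
After 12 (back): cur=O back=2 fwd=3
After 13 (visit(Y)): cur=Y back=3 fwd=0
After 14 (back): cur=O back=2 fwd=1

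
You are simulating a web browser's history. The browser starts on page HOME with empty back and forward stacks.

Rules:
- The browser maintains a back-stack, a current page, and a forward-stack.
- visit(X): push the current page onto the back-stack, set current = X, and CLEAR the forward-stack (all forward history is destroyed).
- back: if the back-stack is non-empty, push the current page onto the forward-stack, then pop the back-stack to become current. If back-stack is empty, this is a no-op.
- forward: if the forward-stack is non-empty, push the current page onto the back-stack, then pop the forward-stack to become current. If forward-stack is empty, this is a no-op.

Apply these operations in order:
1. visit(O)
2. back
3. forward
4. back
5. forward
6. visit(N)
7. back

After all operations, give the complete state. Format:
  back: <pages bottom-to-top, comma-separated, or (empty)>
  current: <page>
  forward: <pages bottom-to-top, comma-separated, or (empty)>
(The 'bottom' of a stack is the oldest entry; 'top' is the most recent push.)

After 1 (visit(O)): cur=O back=1 fwd=0
After 2 (back): cur=HOME back=0 fwd=1
After 3 (forward): cur=O back=1 fwd=0
After 4 (back): cur=HOME back=0 fwd=1
After 5 (forward): cur=O back=1 fwd=0
After 6 (visit(N)): cur=N back=2 fwd=0
After 7 (back): cur=O back=1 fwd=1

Answer: back: HOME
current: O
forward: N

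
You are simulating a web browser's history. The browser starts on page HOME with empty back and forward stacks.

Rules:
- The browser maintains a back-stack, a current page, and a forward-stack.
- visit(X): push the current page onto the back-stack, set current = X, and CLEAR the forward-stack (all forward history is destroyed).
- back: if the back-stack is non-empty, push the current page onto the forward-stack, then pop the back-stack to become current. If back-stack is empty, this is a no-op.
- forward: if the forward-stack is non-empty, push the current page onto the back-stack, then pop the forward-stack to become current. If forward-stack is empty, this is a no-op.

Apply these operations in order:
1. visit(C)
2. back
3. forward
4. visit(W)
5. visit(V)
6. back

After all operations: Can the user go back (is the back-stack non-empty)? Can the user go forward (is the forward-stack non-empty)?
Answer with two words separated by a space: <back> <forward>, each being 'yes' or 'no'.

Answer: yes yes

Derivation:
After 1 (visit(C)): cur=C back=1 fwd=0
After 2 (back): cur=HOME back=0 fwd=1
After 3 (forward): cur=C back=1 fwd=0
After 4 (visit(W)): cur=W back=2 fwd=0
After 5 (visit(V)): cur=V back=3 fwd=0
After 6 (back): cur=W back=2 fwd=1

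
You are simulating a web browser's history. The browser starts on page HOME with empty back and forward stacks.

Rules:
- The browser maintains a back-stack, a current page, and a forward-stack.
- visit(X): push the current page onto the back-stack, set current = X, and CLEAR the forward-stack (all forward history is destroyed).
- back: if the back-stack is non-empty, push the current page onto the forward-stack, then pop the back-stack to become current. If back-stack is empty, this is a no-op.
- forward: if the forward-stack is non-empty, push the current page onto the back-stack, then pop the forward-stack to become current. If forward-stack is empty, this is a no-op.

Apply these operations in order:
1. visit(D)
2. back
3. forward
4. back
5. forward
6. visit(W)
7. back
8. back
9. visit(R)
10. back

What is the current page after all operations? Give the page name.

After 1 (visit(D)): cur=D back=1 fwd=0
After 2 (back): cur=HOME back=0 fwd=1
After 3 (forward): cur=D back=1 fwd=0
After 4 (back): cur=HOME back=0 fwd=1
After 5 (forward): cur=D back=1 fwd=0
After 6 (visit(W)): cur=W back=2 fwd=0
After 7 (back): cur=D back=1 fwd=1
After 8 (back): cur=HOME back=0 fwd=2
After 9 (visit(R)): cur=R back=1 fwd=0
After 10 (back): cur=HOME back=0 fwd=1

Answer: HOME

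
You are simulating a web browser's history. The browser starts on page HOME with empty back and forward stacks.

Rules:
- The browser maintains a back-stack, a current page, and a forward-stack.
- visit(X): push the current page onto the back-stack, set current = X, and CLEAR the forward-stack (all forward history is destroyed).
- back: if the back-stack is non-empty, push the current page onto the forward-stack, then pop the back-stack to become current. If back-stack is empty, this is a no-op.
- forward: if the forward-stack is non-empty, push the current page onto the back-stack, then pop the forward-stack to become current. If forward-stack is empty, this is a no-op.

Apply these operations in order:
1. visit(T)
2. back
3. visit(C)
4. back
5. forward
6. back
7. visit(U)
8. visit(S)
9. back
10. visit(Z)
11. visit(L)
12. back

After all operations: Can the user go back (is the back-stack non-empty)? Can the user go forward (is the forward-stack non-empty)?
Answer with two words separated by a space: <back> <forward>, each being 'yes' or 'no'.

After 1 (visit(T)): cur=T back=1 fwd=0
After 2 (back): cur=HOME back=0 fwd=1
After 3 (visit(C)): cur=C back=1 fwd=0
After 4 (back): cur=HOME back=0 fwd=1
After 5 (forward): cur=C back=1 fwd=0
After 6 (back): cur=HOME back=0 fwd=1
After 7 (visit(U)): cur=U back=1 fwd=0
After 8 (visit(S)): cur=S back=2 fwd=0
After 9 (back): cur=U back=1 fwd=1
After 10 (visit(Z)): cur=Z back=2 fwd=0
After 11 (visit(L)): cur=L back=3 fwd=0
After 12 (back): cur=Z back=2 fwd=1

Answer: yes yes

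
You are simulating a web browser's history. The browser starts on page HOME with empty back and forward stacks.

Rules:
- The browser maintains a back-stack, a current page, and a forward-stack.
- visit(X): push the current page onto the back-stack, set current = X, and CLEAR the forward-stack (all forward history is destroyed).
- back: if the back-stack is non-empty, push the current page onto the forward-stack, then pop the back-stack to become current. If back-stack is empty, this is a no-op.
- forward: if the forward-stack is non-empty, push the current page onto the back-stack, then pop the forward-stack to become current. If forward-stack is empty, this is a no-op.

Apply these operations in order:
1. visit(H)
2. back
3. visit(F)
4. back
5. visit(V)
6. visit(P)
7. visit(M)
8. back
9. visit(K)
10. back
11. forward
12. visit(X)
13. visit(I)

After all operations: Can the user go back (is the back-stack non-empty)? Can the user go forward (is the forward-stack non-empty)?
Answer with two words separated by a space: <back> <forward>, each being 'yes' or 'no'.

After 1 (visit(H)): cur=H back=1 fwd=0
After 2 (back): cur=HOME back=0 fwd=1
After 3 (visit(F)): cur=F back=1 fwd=0
After 4 (back): cur=HOME back=0 fwd=1
After 5 (visit(V)): cur=V back=1 fwd=0
After 6 (visit(P)): cur=P back=2 fwd=0
After 7 (visit(M)): cur=M back=3 fwd=0
After 8 (back): cur=P back=2 fwd=1
After 9 (visit(K)): cur=K back=3 fwd=0
After 10 (back): cur=P back=2 fwd=1
After 11 (forward): cur=K back=3 fwd=0
After 12 (visit(X)): cur=X back=4 fwd=0
After 13 (visit(I)): cur=I back=5 fwd=0

Answer: yes no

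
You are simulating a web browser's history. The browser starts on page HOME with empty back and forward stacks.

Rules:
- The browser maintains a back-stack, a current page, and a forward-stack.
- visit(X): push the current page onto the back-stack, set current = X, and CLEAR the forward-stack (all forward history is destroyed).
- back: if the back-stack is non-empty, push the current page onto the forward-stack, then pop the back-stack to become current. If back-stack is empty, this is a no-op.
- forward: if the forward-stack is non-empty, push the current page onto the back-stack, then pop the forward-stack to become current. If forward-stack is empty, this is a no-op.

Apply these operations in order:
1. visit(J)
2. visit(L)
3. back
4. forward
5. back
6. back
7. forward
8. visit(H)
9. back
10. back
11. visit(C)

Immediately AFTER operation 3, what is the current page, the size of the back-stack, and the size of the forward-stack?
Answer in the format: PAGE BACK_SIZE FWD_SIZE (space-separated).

After 1 (visit(J)): cur=J back=1 fwd=0
After 2 (visit(L)): cur=L back=2 fwd=0
After 3 (back): cur=J back=1 fwd=1

J 1 1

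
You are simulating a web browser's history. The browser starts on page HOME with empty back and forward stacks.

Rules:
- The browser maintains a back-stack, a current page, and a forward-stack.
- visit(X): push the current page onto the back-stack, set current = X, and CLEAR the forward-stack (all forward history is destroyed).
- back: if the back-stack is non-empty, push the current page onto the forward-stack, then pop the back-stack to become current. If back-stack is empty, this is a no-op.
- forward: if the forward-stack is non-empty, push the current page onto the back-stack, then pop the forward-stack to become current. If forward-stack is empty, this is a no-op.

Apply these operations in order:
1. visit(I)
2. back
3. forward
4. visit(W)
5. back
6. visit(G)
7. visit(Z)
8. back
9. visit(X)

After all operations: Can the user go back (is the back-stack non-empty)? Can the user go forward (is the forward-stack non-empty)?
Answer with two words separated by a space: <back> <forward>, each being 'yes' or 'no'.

After 1 (visit(I)): cur=I back=1 fwd=0
After 2 (back): cur=HOME back=0 fwd=1
After 3 (forward): cur=I back=1 fwd=0
After 4 (visit(W)): cur=W back=2 fwd=0
After 5 (back): cur=I back=1 fwd=1
After 6 (visit(G)): cur=G back=2 fwd=0
After 7 (visit(Z)): cur=Z back=3 fwd=0
After 8 (back): cur=G back=2 fwd=1
After 9 (visit(X)): cur=X back=3 fwd=0

Answer: yes no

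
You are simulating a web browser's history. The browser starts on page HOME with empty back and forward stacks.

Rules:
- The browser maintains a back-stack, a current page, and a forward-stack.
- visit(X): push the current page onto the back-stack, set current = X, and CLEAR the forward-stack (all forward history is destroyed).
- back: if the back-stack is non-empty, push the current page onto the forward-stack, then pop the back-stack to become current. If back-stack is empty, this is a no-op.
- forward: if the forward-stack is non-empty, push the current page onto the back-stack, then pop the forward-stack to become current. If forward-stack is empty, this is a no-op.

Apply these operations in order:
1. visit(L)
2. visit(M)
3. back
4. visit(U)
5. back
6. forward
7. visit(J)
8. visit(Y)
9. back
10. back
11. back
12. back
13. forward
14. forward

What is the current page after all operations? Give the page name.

Answer: U

Derivation:
After 1 (visit(L)): cur=L back=1 fwd=0
After 2 (visit(M)): cur=M back=2 fwd=0
After 3 (back): cur=L back=1 fwd=1
After 4 (visit(U)): cur=U back=2 fwd=0
After 5 (back): cur=L back=1 fwd=1
After 6 (forward): cur=U back=2 fwd=0
After 7 (visit(J)): cur=J back=3 fwd=0
After 8 (visit(Y)): cur=Y back=4 fwd=0
After 9 (back): cur=J back=3 fwd=1
After 10 (back): cur=U back=2 fwd=2
After 11 (back): cur=L back=1 fwd=3
After 12 (back): cur=HOME back=0 fwd=4
After 13 (forward): cur=L back=1 fwd=3
After 14 (forward): cur=U back=2 fwd=2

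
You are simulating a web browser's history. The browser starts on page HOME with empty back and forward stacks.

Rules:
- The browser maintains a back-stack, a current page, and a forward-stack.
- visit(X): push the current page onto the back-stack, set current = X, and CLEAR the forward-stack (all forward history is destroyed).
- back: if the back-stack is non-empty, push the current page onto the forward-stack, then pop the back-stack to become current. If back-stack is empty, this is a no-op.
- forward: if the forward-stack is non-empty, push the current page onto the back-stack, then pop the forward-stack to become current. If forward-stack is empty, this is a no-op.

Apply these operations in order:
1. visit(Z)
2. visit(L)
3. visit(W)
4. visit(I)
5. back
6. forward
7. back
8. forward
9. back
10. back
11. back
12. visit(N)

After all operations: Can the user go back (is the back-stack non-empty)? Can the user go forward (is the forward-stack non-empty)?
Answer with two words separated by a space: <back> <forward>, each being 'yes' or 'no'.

Answer: yes no

Derivation:
After 1 (visit(Z)): cur=Z back=1 fwd=0
After 2 (visit(L)): cur=L back=2 fwd=0
After 3 (visit(W)): cur=W back=3 fwd=0
After 4 (visit(I)): cur=I back=4 fwd=0
After 5 (back): cur=W back=3 fwd=1
After 6 (forward): cur=I back=4 fwd=0
After 7 (back): cur=W back=3 fwd=1
After 8 (forward): cur=I back=4 fwd=0
After 9 (back): cur=W back=3 fwd=1
After 10 (back): cur=L back=2 fwd=2
After 11 (back): cur=Z back=1 fwd=3
After 12 (visit(N)): cur=N back=2 fwd=0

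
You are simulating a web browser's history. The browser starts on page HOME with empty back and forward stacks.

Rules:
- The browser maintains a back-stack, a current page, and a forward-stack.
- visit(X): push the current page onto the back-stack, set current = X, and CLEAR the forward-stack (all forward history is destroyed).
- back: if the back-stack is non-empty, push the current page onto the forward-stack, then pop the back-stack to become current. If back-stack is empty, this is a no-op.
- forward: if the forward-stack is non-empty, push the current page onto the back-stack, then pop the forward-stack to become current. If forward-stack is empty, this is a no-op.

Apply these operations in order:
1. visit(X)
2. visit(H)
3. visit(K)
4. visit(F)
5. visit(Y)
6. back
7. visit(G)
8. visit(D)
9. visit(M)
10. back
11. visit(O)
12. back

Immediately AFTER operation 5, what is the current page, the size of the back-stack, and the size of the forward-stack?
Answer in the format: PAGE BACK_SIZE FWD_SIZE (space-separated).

After 1 (visit(X)): cur=X back=1 fwd=0
After 2 (visit(H)): cur=H back=2 fwd=0
After 3 (visit(K)): cur=K back=3 fwd=0
After 4 (visit(F)): cur=F back=4 fwd=0
After 5 (visit(Y)): cur=Y back=5 fwd=0

Y 5 0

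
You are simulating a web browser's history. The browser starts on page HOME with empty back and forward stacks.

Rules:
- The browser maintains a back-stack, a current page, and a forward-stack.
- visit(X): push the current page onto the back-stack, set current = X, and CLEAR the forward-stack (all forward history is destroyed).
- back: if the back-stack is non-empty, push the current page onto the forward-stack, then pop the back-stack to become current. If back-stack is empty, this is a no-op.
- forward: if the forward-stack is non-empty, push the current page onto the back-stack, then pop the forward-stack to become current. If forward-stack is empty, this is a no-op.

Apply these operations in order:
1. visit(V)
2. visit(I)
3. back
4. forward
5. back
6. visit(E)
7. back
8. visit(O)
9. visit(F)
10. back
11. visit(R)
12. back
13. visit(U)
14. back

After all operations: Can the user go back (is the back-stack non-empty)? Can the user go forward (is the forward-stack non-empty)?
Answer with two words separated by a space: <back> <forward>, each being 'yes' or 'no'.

After 1 (visit(V)): cur=V back=1 fwd=0
After 2 (visit(I)): cur=I back=2 fwd=0
After 3 (back): cur=V back=1 fwd=1
After 4 (forward): cur=I back=2 fwd=0
After 5 (back): cur=V back=1 fwd=1
After 6 (visit(E)): cur=E back=2 fwd=0
After 7 (back): cur=V back=1 fwd=1
After 8 (visit(O)): cur=O back=2 fwd=0
After 9 (visit(F)): cur=F back=3 fwd=0
After 10 (back): cur=O back=2 fwd=1
After 11 (visit(R)): cur=R back=3 fwd=0
After 12 (back): cur=O back=2 fwd=1
After 13 (visit(U)): cur=U back=3 fwd=0
After 14 (back): cur=O back=2 fwd=1

Answer: yes yes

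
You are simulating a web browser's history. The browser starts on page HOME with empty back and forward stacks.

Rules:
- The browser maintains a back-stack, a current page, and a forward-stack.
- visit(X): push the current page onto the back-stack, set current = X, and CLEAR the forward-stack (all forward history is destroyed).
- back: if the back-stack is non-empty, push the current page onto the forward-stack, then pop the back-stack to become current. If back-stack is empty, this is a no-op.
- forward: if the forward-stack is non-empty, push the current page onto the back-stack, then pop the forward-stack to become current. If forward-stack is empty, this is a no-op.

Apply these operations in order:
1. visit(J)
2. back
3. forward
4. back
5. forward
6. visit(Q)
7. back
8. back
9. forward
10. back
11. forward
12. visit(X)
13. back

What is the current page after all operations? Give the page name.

Answer: J

Derivation:
After 1 (visit(J)): cur=J back=1 fwd=0
After 2 (back): cur=HOME back=0 fwd=1
After 3 (forward): cur=J back=1 fwd=0
After 4 (back): cur=HOME back=0 fwd=1
After 5 (forward): cur=J back=1 fwd=0
After 6 (visit(Q)): cur=Q back=2 fwd=0
After 7 (back): cur=J back=1 fwd=1
After 8 (back): cur=HOME back=0 fwd=2
After 9 (forward): cur=J back=1 fwd=1
After 10 (back): cur=HOME back=0 fwd=2
After 11 (forward): cur=J back=1 fwd=1
After 12 (visit(X)): cur=X back=2 fwd=0
After 13 (back): cur=J back=1 fwd=1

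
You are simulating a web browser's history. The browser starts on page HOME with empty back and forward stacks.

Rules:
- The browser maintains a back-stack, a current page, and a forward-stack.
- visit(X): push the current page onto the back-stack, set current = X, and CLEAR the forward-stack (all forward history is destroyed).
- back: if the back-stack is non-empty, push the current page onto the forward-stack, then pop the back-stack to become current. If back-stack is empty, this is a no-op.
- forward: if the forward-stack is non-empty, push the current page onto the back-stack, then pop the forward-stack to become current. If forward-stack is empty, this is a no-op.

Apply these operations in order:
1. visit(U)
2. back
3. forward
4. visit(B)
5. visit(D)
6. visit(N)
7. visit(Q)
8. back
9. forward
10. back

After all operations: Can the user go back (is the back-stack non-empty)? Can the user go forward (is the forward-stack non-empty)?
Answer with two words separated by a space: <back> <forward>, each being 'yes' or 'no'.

Answer: yes yes

Derivation:
After 1 (visit(U)): cur=U back=1 fwd=0
After 2 (back): cur=HOME back=0 fwd=1
After 3 (forward): cur=U back=1 fwd=0
After 4 (visit(B)): cur=B back=2 fwd=0
After 5 (visit(D)): cur=D back=3 fwd=0
After 6 (visit(N)): cur=N back=4 fwd=0
After 7 (visit(Q)): cur=Q back=5 fwd=0
After 8 (back): cur=N back=4 fwd=1
After 9 (forward): cur=Q back=5 fwd=0
After 10 (back): cur=N back=4 fwd=1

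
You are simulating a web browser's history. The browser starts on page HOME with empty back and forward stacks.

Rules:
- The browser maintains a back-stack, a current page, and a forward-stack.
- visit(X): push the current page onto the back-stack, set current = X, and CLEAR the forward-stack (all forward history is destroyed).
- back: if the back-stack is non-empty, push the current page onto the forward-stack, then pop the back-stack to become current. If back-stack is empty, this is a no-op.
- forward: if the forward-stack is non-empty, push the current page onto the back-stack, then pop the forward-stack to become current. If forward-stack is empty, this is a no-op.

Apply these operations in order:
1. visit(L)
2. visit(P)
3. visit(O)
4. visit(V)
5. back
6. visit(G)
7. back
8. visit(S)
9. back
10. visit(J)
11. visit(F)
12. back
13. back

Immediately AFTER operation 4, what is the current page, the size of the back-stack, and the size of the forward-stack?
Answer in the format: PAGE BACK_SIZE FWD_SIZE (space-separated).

After 1 (visit(L)): cur=L back=1 fwd=0
After 2 (visit(P)): cur=P back=2 fwd=0
After 3 (visit(O)): cur=O back=3 fwd=0
After 4 (visit(V)): cur=V back=4 fwd=0

V 4 0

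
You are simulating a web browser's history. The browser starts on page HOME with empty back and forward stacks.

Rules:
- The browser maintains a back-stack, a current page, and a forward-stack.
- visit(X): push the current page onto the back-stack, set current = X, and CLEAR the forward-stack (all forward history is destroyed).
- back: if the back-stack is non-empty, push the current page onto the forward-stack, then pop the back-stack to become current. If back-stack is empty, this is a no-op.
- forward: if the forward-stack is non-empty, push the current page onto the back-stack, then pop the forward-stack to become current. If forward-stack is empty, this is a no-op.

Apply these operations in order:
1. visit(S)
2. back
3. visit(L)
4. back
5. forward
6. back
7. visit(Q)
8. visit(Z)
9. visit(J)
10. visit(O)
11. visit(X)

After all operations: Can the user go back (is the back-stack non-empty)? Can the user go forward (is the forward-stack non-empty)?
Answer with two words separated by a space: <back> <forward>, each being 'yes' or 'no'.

After 1 (visit(S)): cur=S back=1 fwd=0
After 2 (back): cur=HOME back=0 fwd=1
After 3 (visit(L)): cur=L back=1 fwd=0
After 4 (back): cur=HOME back=0 fwd=1
After 5 (forward): cur=L back=1 fwd=0
After 6 (back): cur=HOME back=0 fwd=1
After 7 (visit(Q)): cur=Q back=1 fwd=0
After 8 (visit(Z)): cur=Z back=2 fwd=0
After 9 (visit(J)): cur=J back=3 fwd=0
After 10 (visit(O)): cur=O back=4 fwd=0
After 11 (visit(X)): cur=X back=5 fwd=0

Answer: yes no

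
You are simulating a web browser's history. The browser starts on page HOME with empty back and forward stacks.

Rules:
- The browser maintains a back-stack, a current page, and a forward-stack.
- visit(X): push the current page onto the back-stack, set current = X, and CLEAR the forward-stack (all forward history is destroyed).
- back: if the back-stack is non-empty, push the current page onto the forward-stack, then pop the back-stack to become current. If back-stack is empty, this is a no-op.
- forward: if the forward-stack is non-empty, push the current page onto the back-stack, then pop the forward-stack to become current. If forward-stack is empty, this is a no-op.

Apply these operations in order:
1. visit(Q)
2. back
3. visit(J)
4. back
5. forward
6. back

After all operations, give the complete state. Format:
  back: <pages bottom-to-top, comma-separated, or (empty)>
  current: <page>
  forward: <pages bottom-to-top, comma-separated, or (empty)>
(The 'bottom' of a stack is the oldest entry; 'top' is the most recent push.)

Answer: back: (empty)
current: HOME
forward: J

Derivation:
After 1 (visit(Q)): cur=Q back=1 fwd=0
After 2 (back): cur=HOME back=0 fwd=1
After 3 (visit(J)): cur=J back=1 fwd=0
After 4 (back): cur=HOME back=0 fwd=1
After 5 (forward): cur=J back=1 fwd=0
After 6 (back): cur=HOME back=0 fwd=1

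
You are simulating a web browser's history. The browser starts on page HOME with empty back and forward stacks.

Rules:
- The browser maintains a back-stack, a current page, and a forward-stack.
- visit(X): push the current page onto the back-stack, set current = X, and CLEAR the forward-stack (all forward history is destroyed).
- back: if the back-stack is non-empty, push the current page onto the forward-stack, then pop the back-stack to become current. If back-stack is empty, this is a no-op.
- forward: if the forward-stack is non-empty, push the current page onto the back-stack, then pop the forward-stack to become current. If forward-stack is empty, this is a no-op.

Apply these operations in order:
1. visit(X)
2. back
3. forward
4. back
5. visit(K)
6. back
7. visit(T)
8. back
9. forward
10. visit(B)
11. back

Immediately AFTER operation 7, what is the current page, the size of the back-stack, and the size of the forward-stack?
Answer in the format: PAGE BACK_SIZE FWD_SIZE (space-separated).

After 1 (visit(X)): cur=X back=1 fwd=0
After 2 (back): cur=HOME back=0 fwd=1
After 3 (forward): cur=X back=1 fwd=0
After 4 (back): cur=HOME back=0 fwd=1
After 5 (visit(K)): cur=K back=1 fwd=0
After 6 (back): cur=HOME back=0 fwd=1
After 7 (visit(T)): cur=T back=1 fwd=0

T 1 0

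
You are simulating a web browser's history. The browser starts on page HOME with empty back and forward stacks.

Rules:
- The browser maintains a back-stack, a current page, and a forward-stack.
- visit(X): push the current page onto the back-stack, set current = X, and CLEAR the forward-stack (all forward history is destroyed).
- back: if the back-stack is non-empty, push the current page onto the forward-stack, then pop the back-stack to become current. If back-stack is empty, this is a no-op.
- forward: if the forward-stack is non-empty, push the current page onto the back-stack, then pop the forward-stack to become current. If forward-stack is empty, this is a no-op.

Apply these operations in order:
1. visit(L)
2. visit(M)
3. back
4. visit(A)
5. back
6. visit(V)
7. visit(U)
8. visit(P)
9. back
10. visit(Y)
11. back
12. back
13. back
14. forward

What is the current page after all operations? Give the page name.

Answer: V

Derivation:
After 1 (visit(L)): cur=L back=1 fwd=0
After 2 (visit(M)): cur=M back=2 fwd=0
After 3 (back): cur=L back=1 fwd=1
After 4 (visit(A)): cur=A back=2 fwd=0
After 5 (back): cur=L back=1 fwd=1
After 6 (visit(V)): cur=V back=2 fwd=0
After 7 (visit(U)): cur=U back=3 fwd=0
After 8 (visit(P)): cur=P back=4 fwd=0
After 9 (back): cur=U back=3 fwd=1
After 10 (visit(Y)): cur=Y back=4 fwd=0
After 11 (back): cur=U back=3 fwd=1
After 12 (back): cur=V back=2 fwd=2
After 13 (back): cur=L back=1 fwd=3
After 14 (forward): cur=V back=2 fwd=2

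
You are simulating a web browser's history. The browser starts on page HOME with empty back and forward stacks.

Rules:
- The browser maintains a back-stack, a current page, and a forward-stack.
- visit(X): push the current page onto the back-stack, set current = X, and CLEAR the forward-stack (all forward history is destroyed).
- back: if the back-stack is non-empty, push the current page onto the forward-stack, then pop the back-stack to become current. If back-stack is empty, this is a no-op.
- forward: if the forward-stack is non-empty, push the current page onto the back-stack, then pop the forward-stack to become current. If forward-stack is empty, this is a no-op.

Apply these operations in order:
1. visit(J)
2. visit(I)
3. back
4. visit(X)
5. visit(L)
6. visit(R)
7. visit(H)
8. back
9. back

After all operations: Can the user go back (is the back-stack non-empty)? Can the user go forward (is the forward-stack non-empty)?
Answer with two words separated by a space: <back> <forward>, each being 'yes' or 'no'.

After 1 (visit(J)): cur=J back=1 fwd=0
After 2 (visit(I)): cur=I back=2 fwd=0
After 3 (back): cur=J back=1 fwd=1
After 4 (visit(X)): cur=X back=2 fwd=0
After 5 (visit(L)): cur=L back=3 fwd=0
After 6 (visit(R)): cur=R back=4 fwd=0
After 7 (visit(H)): cur=H back=5 fwd=0
After 8 (back): cur=R back=4 fwd=1
After 9 (back): cur=L back=3 fwd=2

Answer: yes yes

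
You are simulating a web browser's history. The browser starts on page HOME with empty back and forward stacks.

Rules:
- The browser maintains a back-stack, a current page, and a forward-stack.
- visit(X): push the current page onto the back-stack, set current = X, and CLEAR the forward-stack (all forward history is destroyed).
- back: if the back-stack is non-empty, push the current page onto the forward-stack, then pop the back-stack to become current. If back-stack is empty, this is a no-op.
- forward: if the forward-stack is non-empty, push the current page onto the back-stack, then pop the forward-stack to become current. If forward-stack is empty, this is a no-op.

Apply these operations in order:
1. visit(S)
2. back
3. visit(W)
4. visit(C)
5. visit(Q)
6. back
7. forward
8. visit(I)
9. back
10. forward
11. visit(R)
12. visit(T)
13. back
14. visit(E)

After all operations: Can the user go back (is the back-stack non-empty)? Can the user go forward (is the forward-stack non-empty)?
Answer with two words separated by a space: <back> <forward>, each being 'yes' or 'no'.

After 1 (visit(S)): cur=S back=1 fwd=0
After 2 (back): cur=HOME back=0 fwd=1
After 3 (visit(W)): cur=W back=1 fwd=0
After 4 (visit(C)): cur=C back=2 fwd=0
After 5 (visit(Q)): cur=Q back=3 fwd=0
After 6 (back): cur=C back=2 fwd=1
After 7 (forward): cur=Q back=3 fwd=0
After 8 (visit(I)): cur=I back=4 fwd=0
After 9 (back): cur=Q back=3 fwd=1
After 10 (forward): cur=I back=4 fwd=0
After 11 (visit(R)): cur=R back=5 fwd=0
After 12 (visit(T)): cur=T back=6 fwd=0
After 13 (back): cur=R back=5 fwd=1
After 14 (visit(E)): cur=E back=6 fwd=0

Answer: yes no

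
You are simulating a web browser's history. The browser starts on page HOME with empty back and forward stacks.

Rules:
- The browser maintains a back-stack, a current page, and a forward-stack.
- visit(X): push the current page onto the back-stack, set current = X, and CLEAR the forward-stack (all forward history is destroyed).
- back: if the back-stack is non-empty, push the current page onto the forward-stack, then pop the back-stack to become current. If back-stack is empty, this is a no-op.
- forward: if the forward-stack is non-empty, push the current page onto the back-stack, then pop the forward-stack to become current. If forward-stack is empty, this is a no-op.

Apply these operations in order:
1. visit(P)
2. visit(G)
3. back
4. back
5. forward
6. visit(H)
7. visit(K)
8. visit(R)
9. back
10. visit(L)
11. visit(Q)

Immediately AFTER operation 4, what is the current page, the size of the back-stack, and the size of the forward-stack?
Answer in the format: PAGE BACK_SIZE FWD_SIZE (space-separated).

After 1 (visit(P)): cur=P back=1 fwd=0
After 2 (visit(G)): cur=G back=2 fwd=0
After 3 (back): cur=P back=1 fwd=1
After 4 (back): cur=HOME back=0 fwd=2

HOME 0 2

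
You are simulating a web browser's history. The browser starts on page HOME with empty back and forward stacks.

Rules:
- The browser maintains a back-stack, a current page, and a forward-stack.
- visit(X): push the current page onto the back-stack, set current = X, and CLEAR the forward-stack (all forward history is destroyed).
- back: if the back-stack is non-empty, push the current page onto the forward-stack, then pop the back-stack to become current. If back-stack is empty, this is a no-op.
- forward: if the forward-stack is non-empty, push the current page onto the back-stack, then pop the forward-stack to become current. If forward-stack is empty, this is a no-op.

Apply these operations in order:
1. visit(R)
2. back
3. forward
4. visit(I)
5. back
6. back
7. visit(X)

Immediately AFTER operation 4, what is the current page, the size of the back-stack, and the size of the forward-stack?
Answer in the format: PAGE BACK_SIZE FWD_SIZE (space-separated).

After 1 (visit(R)): cur=R back=1 fwd=0
After 2 (back): cur=HOME back=0 fwd=1
After 3 (forward): cur=R back=1 fwd=0
After 4 (visit(I)): cur=I back=2 fwd=0

I 2 0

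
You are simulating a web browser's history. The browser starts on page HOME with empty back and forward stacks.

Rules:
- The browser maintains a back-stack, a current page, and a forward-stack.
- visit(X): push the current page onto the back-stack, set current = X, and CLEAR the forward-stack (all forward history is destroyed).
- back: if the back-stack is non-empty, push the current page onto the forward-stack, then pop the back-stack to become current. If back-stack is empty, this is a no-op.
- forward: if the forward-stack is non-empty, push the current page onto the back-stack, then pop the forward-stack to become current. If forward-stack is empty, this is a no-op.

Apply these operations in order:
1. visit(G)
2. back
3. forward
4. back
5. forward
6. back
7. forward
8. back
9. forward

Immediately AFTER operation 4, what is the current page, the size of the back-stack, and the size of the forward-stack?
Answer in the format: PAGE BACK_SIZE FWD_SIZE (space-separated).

After 1 (visit(G)): cur=G back=1 fwd=0
After 2 (back): cur=HOME back=0 fwd=1
After 3 (forward): cur=G back=1 fwd=0
After 4 (back): cur=HOME back=0 fwd=1

HOME 0 1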